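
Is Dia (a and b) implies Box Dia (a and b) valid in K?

Tableau for the negation not (Dia (a and b) implies Box Dia (a and b)):
1. not (Dia (a and b) implies Box Dia (a and b)), u
2. Dia (a and b), u
3. not Box Dia (a and b), u
4. a and b, v
5. a, v
6. b, v
7. not Dia (a and b), w
Accessibility: uRv, uRw
The negation has an open branch (countermodel exists).

Not valid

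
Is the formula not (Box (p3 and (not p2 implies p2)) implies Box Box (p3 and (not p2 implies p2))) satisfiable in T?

Satisfiable (open branch found)

1. not (Box (p3 and (not p2 implies p2)) implies Box Box (p3 and (not p2 implies p2))), 0
2. Box (p3 and (not p2 implies p2)), 0
3. not Box Box (p3 and (not p2 implies p2)), 0
4. p3 and (not p2 implies p2), 0
5. p3, 0
6. not p2 implies p2, 0
7. p2, 0
8. not Box (p3 and (not p2 implies p2)), 1
9. p3 and (not p2 implies p2), 1
10. p3, 1
11. not p2 implies p2, 1
12. p2, 1
13. not (p3 and (not p2 implies p2)), 2
14. not (not p2 implies p2), 2
15. not p2, 2
Accessibility: 0R0, 0R1, 1R1, 1R2, 2R2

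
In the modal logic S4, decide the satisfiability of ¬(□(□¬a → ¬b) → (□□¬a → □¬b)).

Unsatisfiable (every branch closes)

1. ¬(□(□¬a → ¬b) → (□□¬a → □¬b)), 0
2. □(□¬a → ¬b), 0   [¬→-rule on 1]
3. ¬(□□¬a → □¬b), 0   [¬→-rule on 1]
4. □□¬a, 0   [¬→-rule on 3]
5. ¬□¬b, 0   [¬→-rule on 3]
6. □¬a → ¬b, 0   [□-rule on 2 via 0R0]
7. □¬a, 0   [□-rule on 4 via 0R0]
8. ¬a, 0   [□-rule on 7 via 0R0]
9. ¬b, 0   [→-rule on 6 (branches; this branch)]
10. b, 1   [¬□-rule on 5: fresh world 1, 0R1]
11. □¬a → ¬b, 1   [□-rule on 2 via 0R1]
12. □¬a, 1   [□-rule on 4 via 0R1]
13. ¬a, 1   [□-rule on 7 via 0R1]
14. ¬□¬a, 1   [→-rule on 11 (branches; this branch)]
15. a, 2   [¬□-rule on 14: fresh world 2, 1R2]
16. □¬a → ¬b, 2   [□-rule on 2 via 0R2]
17. □¬a, 2   [□-rule on 4 via 0R2]
18. ¬a, 2   [□-rule on 7 via 0R2]
Accessibility: 0R0, 0R1, 0R2, 1R1, 1R2, 2R2
Branch closes: a and ¬a both at 2.
All branches of the tableau close; one closing branch shown above.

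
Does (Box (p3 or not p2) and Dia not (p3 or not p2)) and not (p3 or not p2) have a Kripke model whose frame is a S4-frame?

Unsatisfiable

1. (Box (p3 or not p2) and Dia not (p3 or not p2)) and not (p3 or not p2), w0
2. Box (p3 or not p2) and Dia not (p3 or not p2), w0
3. not (p3 or not p2), w0
4. Box (p3 or not p2), w0
5. Dia not (p3 or not p2), w0
6. not p3, w0
7. p2, w0
8. p3 or not p2, w0
9. not p2, w0
Accessibility: w0Rw0
Branch closes: p2 and not p2 both at w0.
Every branch closes; the branch above is one of them.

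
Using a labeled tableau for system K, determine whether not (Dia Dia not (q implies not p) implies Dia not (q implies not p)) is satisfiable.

Satisfiable (open branch found)

1. not (Dia Dia not (q implies not p) implies Dia not (q implies not p)), 0
2. Dia Dia not (q implies not p), 0
3. not Dia not (q implies not p), 0
4. Dia not (q implies not p), 1
5. q implies not p, 1
6. not p, 1
7. not (q implies not p), 2
8. q, 2
9. p, 2
Accessibility: 0R1, 1R2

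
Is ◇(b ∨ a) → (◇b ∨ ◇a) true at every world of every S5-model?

Tableau for the negation ¬(◇(b ∨ a) → (◇b ∨ ◇a)):
1. ¬(◇(b ∨ a) → (◇b ∨ ◇a)), u
2. ◇(b ∨ a), u
3. ¬(◇b ∨ ◇a), u
4. ¬◇b, u
5. ¬◇a, u
6. ¬b, u
7. ¬a, u
8. b ∨ a, v
9. ¬b, v
10. ¬a, v
11. a, v
Accessibility: uRu, uRv, vRu, vRv
Branch closes: a and ¬a both at v.
Every branch of the negation's tableau closes; the branch above is one of them.

Valid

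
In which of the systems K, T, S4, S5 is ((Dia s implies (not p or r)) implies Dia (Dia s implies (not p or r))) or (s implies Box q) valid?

T, S4, S5

K-tableau for the negation not (((Dia s implies (not p or r)) implies Dia (Dia s implies (not p or r))) or (s implies Box q)):
1. not (((Dia s implies (not p or r)) implies Dia (Dia s implies (not p or r))) or (s implies Box q)), 0
2. not ((Dia s implies (not p or r)) implies Dia (Dia s implies (not p or r))), 0   [neg-or-rule on 1]
3. not (s implies Box q), 0   [neg-or-rule on 1]
4. Dia s implies (not p or r), 0   [neg-implies-rule on 2]
5. not Dia (Dia s implies (not p or r)), 0   [neg-implies-rule on 2]
6. s, 0   [neg-implies-rule on 3]
7. not Box q, 0   [neg-implies-rule on 3]
8. not p or r, 0   [implies-rule on 4 (branches; this branch)]
9. r, 0   [or-rule on 8 (branches; this branch)]
10. not q, 1   [neg-Box-rule on 7: fresh world 1, 0R1]
11. not (Dia s implies (not p or r)), 1   [neg-Dia-rule on 5 via 0R1]
12. Dia s, 1   [neg-implies-rule on 11]
13. not (not p or r), 1   [neg-implies-rule on 11]
14. p, 1   [neg-or-rule on 13]
15. not r, 1   [neg-or-rule on 13]
16. s, 2   [Dia-rule on 12: fresh world 2, 1R2]
Accessibility: 0R1, 1R2
Complete open branch: countermodel on a K-frame, so not valid in K.
T-tableau for the negation not (((Dia s implies (not p or r)) implies Dia (Dia s implies (not p or r))) or (s implies Box q)):
1. not (((Dia s implies (not p or r)) implies Dia (Dia s implies (not p or r))) or (s implies Box q)), 0
2. not ((Dia s implies (not p or r)) implies Dia (Dia s implies (not p or r))), 0   [neg-or-rule on 1]
3. not (s implies Box q), 0   [neg-or-rule on 1]
4. Dia s implies (not p or r), 0   [neg-implies-rule on 2]
5. not Dia (Dia s implies (not p or r)), 0   [neg-implies-rule on 2]
6. s, 0   [neg-implies-rule on 3]
7. not Box q, 0   [neg-implies-rule on 3]
8. not (Dia s implies (not p or r)), 0   [neg-Dia-rule on 5 via 0R0]
9. Dia s, 0   [neg-implies-rule on 8]
10. not (not p or r), 0   [neg-implies-rule on 8]
11. p, 0   [neg-or-rule on 10]
12. not r, 0   [neg-or-rule on 10]
13. not p or r, 0   [implies-rule on 4 (branches; this branch)]
14. r, 0   [or-rule on 13 (branches; this branch)]
Accessibility: 0R0
Branch closes: r and not r both at 0.
Every branch closes (one shown): valid in T, hence also in S4, S5 (every theorem of T is a theorem of S4 and S5).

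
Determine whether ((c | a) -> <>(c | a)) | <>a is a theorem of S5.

Tableau for the negation ~(((c | a) -> <>(c | a)) | <>a):
1. ~(((c | a) -> <>(c | a)) | <>a), 0
2. ~((c | a) -> <>(c | a)), 0
3. ~<>a, 0
4. c | a, 0
5. ~<>(c | a), 0
6. ~a, 0
7. ~(c | a), 0
8. ~c, 0
9. a, 0
Accessibility: 0R0
Branch closes: a and ~a both at 0.
Every branch of the negation's tableau closes; the branch above is one of them.

Valid in S5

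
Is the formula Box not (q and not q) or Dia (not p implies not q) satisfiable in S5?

1. Box not (q and not q) or Dia (not p implies not q), 0
2. Dia (not p implies not q), 0   [or-rule on 1 (branches; this branch)]
3. not p implies not q, 1   [Dia-rule on 2: fresh world 1, 0R1]
4. not q, 1   [implies-rule on 3 (branches; this branch)]
Accessibility: 0R0, 0R1, 1R0, 1R1

Satisfiable (open branch found)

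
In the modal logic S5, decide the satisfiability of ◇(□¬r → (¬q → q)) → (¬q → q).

1. ◇(□¬r → (¬q → q)) → (¬q → q), w0
2. ¬q → q, w0
3. q, w0
Accessibility: w0Rw0

Satisfiable (open branch found)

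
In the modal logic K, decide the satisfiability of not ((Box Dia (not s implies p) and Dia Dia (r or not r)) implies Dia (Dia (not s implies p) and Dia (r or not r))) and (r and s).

1. not ((Box Dia (not s implies p) and Dia Dia (r or not r)) implies Dia (Dia (not s implies p) and Dia (r or not r))) and (r and s), 0
2. not ((Box Dia (not s implies p) and Dia Dia (r or not r)) implies Dia (Dia (not s implies p) and Dia (r or not r))), 0   [and-rule on 1]
3. r and s, 0   [and-rule on 1]
4. Box Dia (not s implies p) and Dia Dia (r or not r), 0   [neg-implies-rule on 2]
5. not Dia (Dia (not s implies p) and Dia (r or not r)), 0   [neg-implies-rule on 2]
6. r, 0   [and-rule on 3]
7. s, 0   [and-rule on 3]
8. Box Dia (not s implies p), 0   [and-rule on 4]
9. Dia Dia (r or not r), 0   [and-rule on 4]
10. Dia (r or not r), 1   [Dia-rule on 9: fresh world 1, 0R1]
11. not (Dia (not s implies p) and Dia (r or not r)), 1   [neg-Dia-rule on 5 via 0R1]
12. Dia (not s implies p), 1   [Box-rule on 8 via 0R1]
13. not Dia (not s implies p), 1   [neg-and-rule on 11 (branches; this branch)]
14. r or not r, 2   [Dia-rule on 10: fresh world 2, 1R2]
15. not (not s implies p), 2   [neg-Dia-rule on 13 via 1R2]
16. not s, 2   [neg-implies-rule on 15]
17. not p, 2   [neg-implies-rule on 15]
18. not r, 2   [or-rule on 14 (branches; this branch)]
19. not s implies p, 3   [Dia-rule on 12: fresh world 3, 1R3]
20. not (not s implies p), 3   [neg-Dia-rule on 13 via 1R3]
21. not s, 3   [neg-implies-rule on 20]
22. not p, 3   [neg-implies-rule on 20]
23. p, 3   [implies-rule on 19 (branches; this branch)]
Accessibility: 0R1, 1R2, 1R3
Branch closes: p and not p both at 3.
All branches of the tableau close; one closing branch shown above.

No, unsatisfiable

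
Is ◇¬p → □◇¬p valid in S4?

Tableau for the negation ¬(◇¬p → □◇¬p):
1. ¬(◇¬p → □◇¬p), w0
2. ◇¬p, w0
3. ¬□◇¬p, w0
4. ¬p, w1
5. ¬◇¬p, w2
6. p, w2
Accessibility: w0Rw0, w0Rw1, w0Rw2, w1Rw1, w2Rw2
The negation has an open branch (countermodel exists).

Invalid (countermodel exists)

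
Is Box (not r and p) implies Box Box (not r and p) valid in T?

No, not valid

Tableau for the negation not (Box (not r and p) implies Box Box (not r and p)):
1. not (Box (not r and p) implies Box Box (not r and p)), u
2. Box (not r and p), u
3. not Box Box (not r and p), u
4. not r and p, u
5. not r, u
6. p, u
7. not Box (not r and p), v
8. not r and p, v
9. not r, v
10. p, v
11. not (not r and p), w
12. not p, w
Accessibility: uRu, uRv, vRv, vRw, wRw
The negation has an open branch (countermodel exists).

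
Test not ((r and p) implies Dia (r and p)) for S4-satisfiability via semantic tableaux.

Unsatisfiable

1. not ((r and p) implies Dia (r and p)), u
2. r and p, u   [neg-implies-rule on 1]
3. not Dia (r and p), u   [neg-implies-rule on 1]
4. r, u   [and-rule on 2]
5. p, u   [and-rule on 2]
6. not (r and p), u   [neg-Dia-rule on 3 via uRu]
7. not p, u   [neg-and-rule on 6 (branches; this branch)]
Accessibility: uRu
Branch closes: p and not p both at u.
All branches of the tableau close; one closing branch shown above.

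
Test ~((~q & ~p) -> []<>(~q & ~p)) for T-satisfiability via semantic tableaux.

1. ~((~q & ~p) -> []<>(~q & ~p)), 0
2. ~q & ~p, 0
3. ~[]<>(~q & ~p), 0
4. ~q, 0
5. ~p, 0
6. ~<>(~q & ~p), 1
7. ~(~q & ~p), 1
8. p, 1
Accessibility: 0R0, 0R1, 1R1

Satisfiable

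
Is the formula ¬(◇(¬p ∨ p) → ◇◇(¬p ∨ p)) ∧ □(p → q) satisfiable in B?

Unsatisfiable (every branch closes)

1. ¬(◇(¬p ∨ p) → ◇◇(¬p ∨ p)) ∧ □(p → q), w0
2. ¬(◇(¬p ∨ p) → ◇◇(¬p ∨ p)), w0
3. □(p → q), w0
4. ◇(¬p ∨ p), w0
5. ¬◇◇(¬p ∨ p), w0
6. p → q, w0
7. ¬◇(¬p ∨ p), w0
8. ¬(¬p ∨ p), w0
9. p, w0
10. ¬p, w0
Accessibility: w0Rw0
Branch closes: p and ¬p both at w0.
(One branch shown.) All branches close.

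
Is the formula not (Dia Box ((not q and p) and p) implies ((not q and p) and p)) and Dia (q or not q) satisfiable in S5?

Unsatisfiable

1. not (Dia Box ((not q and p) and p) implies ((not q and p) and p)) and Dia (q or not q), u
2. not (Dia Box ((not q and p) and p) implies ((not q and p) and p)), u   [and-rule on 1]
3. Dia (q or not q), u   [and-rule on 1]
4. Dia Box ((not q and p) and p), u   [neg-implies-rule on 2]
5. not ((not q and p) and p), u   [neg-implies-rule on 2]
6. not (not q and p), u   [neg-and-rule on 5 (branches; this branch)]
7. q, u   [neg-and-rule on 6 (branches; this branch)]
8. q or not q, v   [Dia-rule on 3: fresh world v, uRv]
9. not q, v   [or-rule on 8 (branches; this branch)]
10. Box ((not q and p) and p), w   [Dia-rule on 4: fresh world w, uRw]
11. (not q and p) and p, u   [Box-rule on 10 via wRu]
12. not q and p, u   [and-rule on 11]
13. p, u   [and-rule on 11]
14. not q, u   [and-rule on 12]
Accessibility: uRu, uRv, uRw, vRu, vRv, vRw, wRu, wRv, wRw
Branch closes: q and not q both at u.
All branches of the tableau close; one closing branch shown above.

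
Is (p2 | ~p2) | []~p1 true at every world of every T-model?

Yes, valid

Tableau for the negation ~((p2 | ~p2) | []~p1):
1. ~((p2 | ~p2) | []~p1), 0
2. ~(p2 | ~p2), 0
3. ~[]~p1, 0
4. ~p2, 0
5. p2, 0
Accessibility: 0R0
Branch closes: p2 and ~p2 both at 0.
All branches of the negation close; one closing branch shown above.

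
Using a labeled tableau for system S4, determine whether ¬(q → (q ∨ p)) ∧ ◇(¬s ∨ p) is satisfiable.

No, unsatisfiable

1. ¬(q → (q ∨ p)) ∧ ◇(¬s ∨ p), 0
2. ¬(q → (q ∨ p)), 0   [∧-rule on 1]
3. ◇(¬s ∨ p), 0   [∧-rule on 1]
4. q, 0   [¬→-rule on 2]
5. ¬(q ∨ p), 0   [¬→-rule on 2]
6. ¬q, 0   [¬∨-rule on 5]
7. ¬p, 0   [¬∨-rule on 5]
Accessibility: 0R0
Branch closes: q and ¬q both at 0.
All branches of the tableau close; one closing branch shown above.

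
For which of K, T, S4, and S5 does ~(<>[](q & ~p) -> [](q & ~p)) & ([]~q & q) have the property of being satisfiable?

K-tableau for the formula:
1. ~(<>[](q & ~p) -> [](q & ~p)) & ([]~q & q), 0
2. ~(<>[](q & ~p) -> [](q & ~p)), 0
3. []~q & q, 0
4. <>[](q & ~p), 0
5. ~[](q & ~p), 0
6. []~q, 0
7. q, 0
8. [](q & ~p), 1
9. ~q, 1
10. ~(q & ~p), 2
11. ~q, 2
12. p, 2
Accessibility: 0R1, 0R2
Complete open branch: satisfiable in K.
T-tableau for the formula:
1. ~(<>[](q & ~p) -> [](q & ~p)) & ([]~q & q), 0
2. ~(<>[](q & ~p) -> [](q & ~p)), 0
3. []~q & q, 0
4. <>[](q & ~p), 0
5. ~[](q & ~p), 0
6. []~q, 0
7. q, 0
8. ~q, 0
Accessibility: 0R0
Branch closes: q and ~q both at 0.
Every branch closes (one shown): unsatisfiable in T, hence also in S4, S5 (every S4/S5-frame is a T-frame).

K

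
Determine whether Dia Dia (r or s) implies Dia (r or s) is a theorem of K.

Not valid

Tableau for the negation not (Dia Dia (r or s) implies Dia (r or s)):
1. not (Dia Dia (r or s) implies Dia (r or s)), w0
2. Dia Dia (r or s), w0   [neg-implies-rule on 1]
3. not Dia (r or s), w0   [neg-implies-rule on 1]
4. Dia (r or s), w1   [Dia-rule on 2: fresh world w1, w0Rw1]
5. not (r or s), w1   [neg-Dia-rule on 3 via w0Rw1]
6. not r, w1   [neg-or-rule on 5]
7. not s, w1   [neg-or-rule on 5]
8. r or s, w2   [Dia-rule on 4: fresh world w2, w1Rw2]
9. s, w2   [or-rule on 8 (branches; this branch)]
Accessibility: w0Rw1, w1Rw2
The negation has an open branch (countermodel exists).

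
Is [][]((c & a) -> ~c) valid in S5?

Invalid (countermodel exists)

Tableau for the negation ~[][]((c & a) -> ~c):
1. ~[][]((c & a) -> ~c), u
2. ~[]((c & a) -> ~c), v
3. ~((c & a) -> ~c), w
4. c & a, w
5. c, w
6. a, w
Accessibility: uRu, uRv, uRw, vRu, vRv, vRw, wRu, wRv, wRw
The negation has an open branch (countermodel exists).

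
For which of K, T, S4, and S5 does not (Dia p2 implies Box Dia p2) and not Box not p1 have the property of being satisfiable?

K, T, S4

S5-tableau for the formula:
1. not (Dia p2 implies Box Dia p2) and not Box not p1, 0
2. not (Dia p2 implies Box Dia p2), 0
3. not Box not p1, 0
4. Dia p2, 0
5. not Box Dia p2, 0
6. p1, 1
7. p2, 2
8. not Dia p2, 3
9. not p2, 0
10. not p2, 1
11. not p2, 2
Accessibility: 0R0, 0R1, 0R2, 0R3, 1R0, 1R1, 1R2, 1R3, 2R0, 2R1, 2R2, 2R3, 3R0, 3R1, 3R2, 3R3
Branch closes: p2 and not p2 both at 2.
Every branch closes (one shown): unsatisfiable in S5.
S4-tableau for the formula:
1. not (Dia p2 implies Box Dia p2) and not Box not p1, 0
2. not (Dia p2 implies Box Dia p2), 0
3. not Box not p1, 0
4. Dia p2, 0
5. not Box Dia p2, 0
6. p1, 1
7. p2, 2
8. not Dia p2, 3
9. not p2, 3
Accessibility: 0R0, 0R1, 0R2, 0R3, 1R1, 2R2, 3R3
Complete open branch: satisfiable in S4, hence also in K, T (this S4-model is also a K-model and a T-model).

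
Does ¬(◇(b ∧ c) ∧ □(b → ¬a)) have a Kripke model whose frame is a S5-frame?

1. ¬(◇(b ∧ c) ∧ □(b → ¬a)), 0
2. ¬□(b → ¬a), 0
3. ¬(b → ¬a), 1
4. b, 1
5. a, 1
Accessibility: 0R0, 0R1, 1R0, 1R1

Yes, satisfiable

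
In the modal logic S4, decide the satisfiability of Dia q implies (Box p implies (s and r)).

Satisfiable (open branch found)

1. Dia q implies (Box p implies (s and r)), 0
2. Box p implies (s and r), 0
3. s and r, 0
4. s, 0
5. r, 0
Accessibility: 0R0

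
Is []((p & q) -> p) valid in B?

Valid

Tableau for the negation ~[]((p & q) -> p):
1. ~[]((p & q) -> p), 0
2. ~((p & q) -> p), 1
3. p & q, 1
4. ~p, 1
5. p, 1
6. q, 1
Accessibility: 0R0, 0R1, 1R0, 1R1
Branch closes: p and ~p both at 1.
All branches of the negation close; one closing branch shown above.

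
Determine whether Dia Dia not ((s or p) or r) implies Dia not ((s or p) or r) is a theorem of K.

Not valid

Tableau for the negation not (Dia Dia not ((s or p) or r) implies Dia not ((s or p) or r)):
1. not (Dia Dia not ((s or p) or r) implies Dia not ((s or p) or r)), w0
2. Dia Dia not ((s or p) or r), w0
3. not Dia not ((s or p) or r), w0
4. Dia not ((s or p) or r), w1
5. (s or p) or r, w1
6. r, w1
7. not ((s or p) or r), w2
8. not (s or p), w2
9. not r, w2
10. not s, w2
11. not p, w2
Accessibility: w0Rw1, w1Rw2
The negation has an open branch (countermodel exists).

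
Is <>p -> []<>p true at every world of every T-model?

Tableau for the negation ~(<>p -> []<>p):
1. ~(<>p -> []<>p), w0
2. <>p, w0
3. ~[]<>p, w0
4. p, w1
5. ~<>p, w2
6. ~p, w2
Accessibility: w0Rw0, w0Rw1, w0Rw2, w1Rw1, w2Rw2
The negation has an open branch (countermodel exists).

Invalid (countermodel exists)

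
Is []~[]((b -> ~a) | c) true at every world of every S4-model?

Tableau for the negation ~[]~[]((b -> ~a) | c):
1. ~[]~[]((b -> ~a) | c), u
2. []((b -> ~a) | c), v
3. (b -> ~a) | c, v
4. c, v
Accessibility: uRu, uRv, vRv
The negation has an open branch (countermodel exists).

Invalid (countermodel exists)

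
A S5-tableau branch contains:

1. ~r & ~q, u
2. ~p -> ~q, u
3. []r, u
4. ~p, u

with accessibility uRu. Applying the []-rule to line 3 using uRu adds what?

r, u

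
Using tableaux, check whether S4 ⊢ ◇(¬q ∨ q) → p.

Not valid

Tableau for the negation ¬(◇(¬q ∨ q) → p):
1. ¬(◇(¬q ∨ q) → p), 0
2. ◇(¬q ∨ q), 0
3. ¬p, 0
4. ¬q ∨ q, 1
5. q, 1
Accessibility: 0R0, 0R1, 1R1
The negation has an open branch (countermodel exists).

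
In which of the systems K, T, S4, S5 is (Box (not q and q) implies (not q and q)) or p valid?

T-tableau for the negation not ((Box (not q and q) implies (not q and q)) or p):
1. not ((Box (not q and q) implies (not q and q)) or p), 0
2. not (Box (not q and q) implies (not q and q)), 0
3. not p, 0
4. Box (not q and q), 0
5. not (not q and q), 0
6. not q and q, 0
7. not q, 0
8. q, 0
Accessibility: 0R0
Branch closes: q and not q both at 0.
Every branch closes (one shown): valid in T, hence also in S4, S5 (every theorem of T is a theorem of S4 and S5).
K-tableau for the negation not ((Box (not q and q) implies (not q and q)) or p):
1. not ((Box (not q and q) implies (not q and q)) or p), 0
2. not (Box (not q and q) implies (not q and q)), 0
3. not p, 0
4. Box (not q and q), 0
5. not (not q and q), 0
6. not q, 0
Complete open branch: countermodel on a K-frame, so not valid in K.

T, S4, S5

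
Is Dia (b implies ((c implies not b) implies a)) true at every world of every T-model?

Invalid (countermodel exists)

Tableau for the negation not Dia (b implies ((c implies not b) implies a)):
1. not Dia (b implies ((c implies not b) implies a)), w0
2. not (b implies ((c implies not b) implies a)), w0
3. b, w0
4. not ((c implies not b) implies a), w0
5. c implies not b, w0
6. not a, w0
7. not c, w0
Accessibility: w0Rw0
The negation has an open branch (countermodel exists).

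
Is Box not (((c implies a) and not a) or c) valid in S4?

Invalid (countermodel exists)

Tableau for the negation not Box not (((c implies a) and not a) or c):
1. not Box not (((c implies a) and not a) or c), w0
2. ((c implies a) and not a) or c, w1
3. c, w1
Accessibility: w0Rw0, w0Rw1, w1Rw1
The negation has an open branch (countermodel exists).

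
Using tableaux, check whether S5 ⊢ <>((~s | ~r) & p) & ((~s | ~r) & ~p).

Not valid

Tableau for the negation ~(<>((~s | ~r) & p) & ((~s | ~r) & ~p)):
1. ~(<>((~s | ~r) & p) & ((~s | ~r) & ~p)), w0
2. ~((~s | ~r) & ~p), w0   [~&-rule on 1 (branches; this branch)]
3. p, w0   [~&-rule on 2 (branches; this branch)]
Accessibility: w0Rw0
The negation has an open branch (countermodel exists).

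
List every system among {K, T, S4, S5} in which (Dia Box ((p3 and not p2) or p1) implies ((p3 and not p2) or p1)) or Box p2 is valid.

S5-tableau for the negation not ((Dia Box ((p3 and not p2) or p1) implies ((p3 and not p2) or p1)) or Box p2):
1. not ((Dia Box ((p3 and not p2) or p1) implies ((p3 and not p2) or p1)) or Box p2), u
2. not (Dia Box ((p3 and not p2) or p1) implies ((p3 and not p2) or p1)), u   [neg-or-rule on 1]
3. not Box p2, u   [neg-or-rule on 1]
4. Dia Box ((p3 and not p2) or p1), u   [neg-implies-rule on 2]
5. not ((p3 and not p2) or p1), u   [neg-implies-rule on 2]
6. not (p3 and not p2), u   [neg-or-rule on 5]
7. not p1, u   [neg-or-rule on 5]
8. p2, u   [neg-and-rule on 6 (branches; this branch)]
9. not p2, v   [neg-Box-rule on 3: fresh world v, uRv]
10. Box ((p3 and not p2) or p1), w   [Dia-rule on 4: fresh world w, uRw]
11. (p3 and not p2) or p1, u   [Box-rule on 10 via wRu]
12. (p3 and not p2) or p1, v   [Box-rule on 10 via wRv]
13. (p3 and not p2) or p1, w   [Box-rule on 10 via wRw]
14. p3 and not p2, u   [or-rule on 11 (branches; this branch)]
15. p3, u   [and-rule on 14]
16. not p2, u   [and-rule on 14]
Accessibility: uRu, uRv, uRw, vRu, vRv, vRw, wRu, wRv, wRw
Branch closes: p2 and not p2 both at u.
Every branch closes (one shown): valid in S5.
S4-tableau for the negation not ((Dia Box ((p3 and not p2) or p1) implies ((p3 and not p2) or p1)) or Box p2):
1. not ((Dia Box ((p3 and not p2) or p1) implies ((p3 and not p2) or p1)) or Box p2), u
2. not (Dia Box ((p3 and not p2) or p1) implies ((p3 and not p2) or p1)), u   [neg-or-rule on 1]
3. not Box p2, u   [neg-or-rule on 1]
4. Dia Box ((p3 and not p2) or p1), u   [neg-implies-rule on 2]
5. not ((p3 and not p2) or p1), u   [neg-implies-rule on 2]
6. not (p3 and not p2), u   [neg-or-rule on 5]
7. not p1, u   [neg-or-rule on 5]
8. p2, u   [neg-and-rule on 6 (branches; this branch)]
9. not p2, v   [neg-Box-rule on 3: fresh world v, uRv]
10. Box ((p3 and not p2) or p1), w   [Dia-rule on 4: fresh world w, uRw]
11. (p3 and not p2) or p1, w   [Box-rule on 10 via wRw]
12. p1, w   [or-rule on 11 (branches; this branch)]
Accessibility: uRu, uRv, uRw, vRv, wRw
Complete open branch: countermodel on an S4-frame, so not valid in S4, nor in K, T (the same frame is also a K-frame and a T-frame).

S5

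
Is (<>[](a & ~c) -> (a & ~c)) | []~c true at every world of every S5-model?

Yes, valid

Tableau for the negation ~((<>[](a & ~c) -> (a & ~c)) | []~c):
1. ~((<>[](a & ~c) -> (a & ~c)) | []~c), 0
2. ~(<>[](a & ~c) -> (a & ~c)), 0
3. ~[]~c, 0
4. <>[](a & ~c), 0
5. ~(a & ~c), 0
6. c, 0
7. c, 1
8. [](a & ~c), 2
9. a & ~c, 0
10. a, 0
11. ~c, 0
Accessibility: 0R0, 0R1, 0R2, 1R0, 1R1, 1R2, 2R0, 2R1, 2R2
Branch closes: c and ~c both at 0.
All branches of the negation close; one closing branch shown above.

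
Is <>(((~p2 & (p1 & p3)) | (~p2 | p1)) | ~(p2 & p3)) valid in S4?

Invalid (countermodel exists)

Tableau for the negation ~<>(((~p2 & (p1 & p3)) | (~p2 | p1)) | ~(p2 & p3)):
1. ~<>(((~p2 & (p1 & p3)) | (~p2 | p1)) | ~(p2 & p3)), 0
2. ~(((~p2 & (p1 & p3)) | (~p2 | p1)) | ~(p2 & p3)), 0
3. ~((~p2 & (p1 & p3)) | (~p2 | p1)), 0
4. p2 & p3, 0
5. ~(~p2 & (p1 & p3)), 0
6. ~(~p2 | p1), 0
7. p2, 0
8. p3, 0
9. ~p1, 0
10. ~(p1 & p3), 0
Accessibility: 0R0
The negation has an open branch (countermodel exists).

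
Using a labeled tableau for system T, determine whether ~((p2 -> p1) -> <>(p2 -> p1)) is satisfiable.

Unsatisfiable

1. ~((p2 -> p1) -> <>(p2 -> p1)), w0
2. p2 -> p1, w0
3. ~<>(p2 -> p1), w0
4. ~(p2 -> p1), w0
5. p2, w0
6. ~p1, w0
7. p1, w0
Accessibility: w0Rw0
Branch closes: p1 and ~p1 both at w0.
Every branch closes; the branch above is one of them.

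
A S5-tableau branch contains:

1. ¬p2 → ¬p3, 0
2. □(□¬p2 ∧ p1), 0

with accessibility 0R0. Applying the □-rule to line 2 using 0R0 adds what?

□¬p2 ∧ p1, 0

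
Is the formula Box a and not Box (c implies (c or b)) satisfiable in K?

Unsatisfiable

1. Box a and not Box (c implies (c or b)), w0
2. Box a, w0
3. not Box (c implies (c or b)), w0
4. not (c implies (c or b)), w1
5. c, w1
6. not (c or b), w1
7. not c, w1
8. not b, w1
Accessibility: w0Rw1
Branch closes: c and not c both at w1.
All branches of the tableau close; one closing branch shown above.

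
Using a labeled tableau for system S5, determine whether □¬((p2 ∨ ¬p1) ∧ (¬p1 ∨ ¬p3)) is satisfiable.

1. □¬((p2 ∨ ¬p1) ∧ (¬p1 ∨ ¬p3)), 0
2. ¬((p2 ∨ ¬p1) ∧ (¬p1 ∨ ¬p3)), 0   [□-rule on 1 via 0R0]
3. ¬(¬p1 ∨ ¬p3), 0   [¬∧-rule on 2 (branches; this branch)]
4. p1, 0   [¬∨-rule on 3]
5. p3, 0   [¬∨-rule on 3]
Accessibility: 0R0

Satisfiable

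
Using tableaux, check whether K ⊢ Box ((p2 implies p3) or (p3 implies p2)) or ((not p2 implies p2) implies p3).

Yes, valid

Tableau for the negation not (Box ((p2 implies p3) or (p3 implies p2)) or ((not p2 implies p2) implies p3)):
1. not (Box ((p2 implies p3) or (p3 implies p2)) or ((not p2 implies p2) implies p3)), 0
2. not Box ((p2 implies p3) or (p3 implies p2)), 0
3. not ((not p2 implies p2) implies p3), 0
4. not p2 implies p2, 0
5. not p3, 0
6. p2, 0
7. not ((p2 implies p3) or (p3 implies p2)), 1
8. not (p2 implies p3), 1
9. not (p3 implies p2), 1
10. p2, 1
11. not p3, 1
12. p3, 1
13. not p2, 1
Accessibility: 0R1
Branch closes: p3 and not p3 both at 1.
Every branch of the negation's tableau closes; the branch above is one of them.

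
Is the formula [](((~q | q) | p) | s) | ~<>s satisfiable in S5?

1. [](((~q | q) | p) | s) | ~<>s, w0
2. ~<>s, w0
3. ~s, w0
Accessibility: w0Rw0

Satisfiable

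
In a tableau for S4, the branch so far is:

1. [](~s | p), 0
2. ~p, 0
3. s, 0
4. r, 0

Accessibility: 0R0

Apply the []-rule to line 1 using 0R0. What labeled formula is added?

~s | p, 0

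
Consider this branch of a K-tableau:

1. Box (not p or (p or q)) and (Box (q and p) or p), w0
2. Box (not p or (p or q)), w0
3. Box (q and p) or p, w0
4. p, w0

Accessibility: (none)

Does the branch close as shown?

No world carries both an atom and its negation.

Open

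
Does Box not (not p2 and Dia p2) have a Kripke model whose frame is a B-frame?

Yes, satisfiable

1. Box not (not p2 and Dia p2), w0
2. not (not p2 and Dia p2), w0
3. not Dia p2, w0
4. not p2, w0
Accessibility: w0Rw0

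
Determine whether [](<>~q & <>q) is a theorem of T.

Tableau for the negation ~[](<>~q & <>q):
1. ~[](<>~q & <>q), w0
2. ~(<>~q & <>q), w1
3. ~<>q, w1
4. ~q, w1
Accessibility: w0Rw0, w0Rw1, w1Rw1
The negation has an open branch (countermodel exists).

Not valid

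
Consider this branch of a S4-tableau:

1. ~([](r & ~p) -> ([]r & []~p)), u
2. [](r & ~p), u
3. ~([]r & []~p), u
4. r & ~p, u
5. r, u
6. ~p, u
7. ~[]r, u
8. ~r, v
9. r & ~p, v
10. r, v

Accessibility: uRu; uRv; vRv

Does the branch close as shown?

Both r and ~r appear at v.

Yes, closed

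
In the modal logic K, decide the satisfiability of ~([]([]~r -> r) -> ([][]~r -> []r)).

1. ~([]([]~r -> r) -> ([][]~r -> []r)), u
2. []([]~r -> r), u
3. ~([][]~r -> []r), u
4. [][]~r, u
5. ~[]r, u
6. ~r, v
7. []~r -> r, v
8. []~r, v
9. ~[]~r, v
10. r, w
11. ~r, w
Accessibility: uRv, vRw
Branch closes: r and ~r both at w.
(One branch shown.) All branches close.

Unsatisfiable (every branch closes)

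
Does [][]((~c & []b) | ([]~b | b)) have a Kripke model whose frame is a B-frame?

Yes, satisfiable

1. [][]((~c & []b) | ([]~b | b)), 0
2. []((~c & []b) | ([]~b | b)), 0   [[]-rule on 1 via 0R0]
3. (~c & []b) | ([]~b | b), 0   [[]-rule on 2 via 0R0]
4. []~b | b, 0   [|-rule on 3 (branches; this branch)]
5. b, 0   [|-rule on 4 (branches; this branch)]
Accessibility: 0R0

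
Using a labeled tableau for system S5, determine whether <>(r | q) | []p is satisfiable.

1. <>(r | q) | []p, 0
2. []p, 0   [|-rule on 1 (branches; this branch)]
3. p, 0   [[]-rule on 2 via 0R0]
Accessibility: 0R0

Yes, satisfiable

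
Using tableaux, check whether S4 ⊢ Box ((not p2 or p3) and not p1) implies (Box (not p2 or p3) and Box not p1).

Yes, valid

Tableau for the negation not (Box ((not p2 or p3) and not p1) implies (Box (not p2 or p3) and Box not p1)):
1. not (Box ((not p2 or p3) and not p1) implies (Box (not p2 or p3) and Box not p1)), w0
2. Box ((not p2 or p3) and not p1), w0
3. not (Box (not p2 or p3) and Box not p1), w0
4. (not p2 or p3) and not p1, w0
5. not p2 or p3, w0
6. not p1, w0
7. not Box (not p2 or p3), w0
8. p3, w0
9. not (not p2 or p3), w1
10. p2, w1
11. not p3, w1
12. (not p2 or p3) and not p1, w1
13. not p2 or p3, w1
14. not p1, w1
15. p3, w1
Accessibility: w0Rw0, w0Rw1, w1Rw1
Branch closes: p3 and not p3 both at w1.
All branches of the negation close; one closing branch shown above.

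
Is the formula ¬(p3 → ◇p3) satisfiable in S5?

1. ¬(p3 → ◇p3), 0
2. p3, 0   [¬→-rule on 1]
3. ¬◇p3, 0   [¬→-rule on 1]
4. ¬p3, 0   [¬◇-rule on 3 via 0R0]
Accessibility: 0R0
Branch closes: p3 and ¬p3 both at 0.
Every branch closes; the branch above is one of them.

No, unsatisfiable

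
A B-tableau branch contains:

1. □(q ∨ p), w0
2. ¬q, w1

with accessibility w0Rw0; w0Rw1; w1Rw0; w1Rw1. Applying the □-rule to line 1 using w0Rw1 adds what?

q ∨ p, w1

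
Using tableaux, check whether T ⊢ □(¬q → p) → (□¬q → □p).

Tableau for the negation ¬(□(¬q → p) → (□¬q → □p)):
1. ¬(□(¬q → p) → (□¬q → □p)), u
2. □(¬q → p), u
3. ¬(□¬q → □p), u
4. □¬q, u
5. ¬□p, u
6. ¬q → p, u
7. ¬q, u
8. p, u
9. ¬p, v
10. ¬q → p, v
11. ¬q, v
12. p, v
Accessibility: uRu, uRv, vRv
Branch closes: p and ¬p both at v.
All branches of the negation close; one closing branch shown above.

Valid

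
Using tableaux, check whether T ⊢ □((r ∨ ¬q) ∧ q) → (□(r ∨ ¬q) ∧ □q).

Tableau for the negation ¬(□((r ∨ ¬q) ∧ q) → (□(r ∨ ¬q) ∧ □q)):
1. ¬(□((r ∨ ¬q) ∧ q) → (□(r ∨ ¬q) ∧ □q)), u
2. □((r ∨ ¬q) ∧ q), u
3. ¬(□(r ∨ ¬q) ∧ □q), u
4. (r ∨ ¬q) ∧ q, u
5. r ∨ ¬q, u
6. q, u
7. ¬□(r ∨ ¬q), u
8. r, u
9. ¬(r ∨ ¬q), v
10. ¬r, v
11. q, v
12. (r ∨ ¬q) ∧ q, v
13. r ∨ ¬q, v
14. ¬q, v
Accessibility: uRu, uRv, vRv
Branch closes: q and ¬q both at v.
Every branch of the negation's tableau closes; the branch above is one of them.

Valid in T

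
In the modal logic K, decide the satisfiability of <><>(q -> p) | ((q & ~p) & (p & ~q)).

Satisfiable (open branch found)

1. <><>(q -> p) | ((q & ~p) & (p & ~q)), w0
2. <><>(q -> p), w0
3. <>(q -> p), w1
4. q -> p, w2
5. p, w2
Accessibility: w0Rw1, w1Rw2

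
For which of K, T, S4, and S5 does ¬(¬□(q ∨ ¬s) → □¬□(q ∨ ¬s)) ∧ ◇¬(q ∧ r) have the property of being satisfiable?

K, T, S4

S4-tableau for the formula:
1. ¬(¬□(q ∨ ¬s) → □¬□(q ∨ ¬s)) ∧ ◇¬(q ∧ r), 0
2. ¬(¬□(q ∨ ¬s) → □¬□(q ∨ ¬s)), 0   [∧-rule on 1]
3. ◇¬(q ∧ r), 0   [∧-rule on 1]
4. ¬□(q ∨ ¬s), 0   [¬→-rule on 2]
5. ¬□¬□(q ∨ ¬s), 0   [¬→-rule on 2]
6. ¬(q ∧ r), 1   [◇-rule on 3: fresh world 1, 0R1]
7. ¬r, 1   [¬∧-rule on 6 (branches; this branch)]
8. ¬(q ∨ ¬s), 2   [¬□-rule on 4: fresh world 2, 0R2]
9. ¬q, 2   [¬∨-rule on 8]
10. s, 2   [¬∨-rule on 8]
11. □(q ∨ ¬s), 3   [¬□-rule on 5: fresh world 3, 0R3]
12. q ∨ ¬s, 3   [□-rule on 11 via 3R3]
13. ¬s, 3   [∨-rule on 12 (branches; this branch)]
Accessibility: 0R0, 0R1, 0R2, 0R3, 1R1, 2R2, 3R3
Complete open branch: satisfiable in S4, hence also in K, T (this S4-model is also a K-model and a T-model).
S5-tableau for the formula:
1. ¬(¬□(q ∨ ¬s) → □¬□(q ∨ ¬s)) ∧ ◇¬(q ∧ r), 0
2. ¬(¬□(q ∨ ¬s) → □¬□(q ∨ ¬s)), 0   [∧-rule on 1]
3. ◇¬(q ∧ r), 0   [∧-rule on 1]
4. ¬□(q ∨ ¬s), 0   [¬→-rule on 2]
5. ¬□¬□(q ∨ ¬s), 0   [¬→-rule on 2]
6. ¬(q ∧ r), 1   [◇-rule on 3: fresh world 1, 0R1]
7. ¬r, 1   [¬∧-rule on 6 (branches; this branch)]
8. ¬(q ∨ ¬s), 2   [¬□-rule on 4: fresh world 2, 0R2]
9. ¬q, 2   [¬∨-rule on 8]
10. s, 2   [¬∨-rule on 8]
11. □(q ∨ ¬s), 3   [¬□-rule on 5: fresh world 3, 0R3]
12. q ∨ ¬s, 0   [□-rule on 11 via 3R0]
13. q ∨ ¬s, 1   [□-rule on 11 via 3R1]
14. q ∨ ¬s, 2   [□-rule on 11 via 3R2]
15. q ∨ ¬s, 3   [□-rule on 11 via 3R3]
16. ¬s, 0   [∨-rule on 12 (branches; this branch)]
17. ¬s, 1   [∨-rule on 13 (branches; this branch)]
18. ¬s, 2   [∨-rule on 14 (branches; this branch)]
Accessibility: 0R0, 0R1, 0R2, 0R3, 1R0, 1R1, 1R2, 1R3, 2R0, 2R1, 2R2, 2R3, 3R0, 3R1, 3R2, 3R3
Branch closes: s and ¬s both at 2.
Every branch closes (one shown): unsatisfiable in S5.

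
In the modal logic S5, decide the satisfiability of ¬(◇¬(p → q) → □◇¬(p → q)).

No, unsatisfiable

1. ¬(◇¬(p → q) → □◇¬(p → q)), w0
2. ◇¬(p → q), w0
3. ¬□◇¬(p → q), w0
4. ¬(p → q), w1
5. p, w1
6. ¬q, w1
7. ¬◇¬(p → q), w2
8. p → q, w0
9. p → q, w1
10. p → q, w2
11. q, w0
12. q, w1
Accessibility: w0Rw0, w0Rw1, w0Rw2, w1Rw0, w1Rw1, w1Rw2, w2Rw0, w2Rw1, w2Rw2
Branch closes: q and ¬q both at w1.
Every branch closes; the branch above is one of them.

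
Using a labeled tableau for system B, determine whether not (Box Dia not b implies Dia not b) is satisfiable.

Unsatisfiable (every branch closes)

1. not (Box Dia not b implies Dia not b), w0
2. Box Dia not b, w0   [neg-implies-rule on 1]
3. not Dia not b, w0   [neg-implies-rule on 1]
4. Dia not b, w0   [Box-rule on 2 via w0Rw0]
5. b, w0   [neg-Dia-rule on 3 via w0Rw0]
6. not b, w1   [Dia-rule on 4: fresh world w1, w0Rw1]
7. Dia not b, w1   [Box-rule on 2 via w0Rw1]
8. b, w1   [neg-Dia-rule on 3 via w0Rw1]
Accessibility: w0Rw0, w0Rw1, w1Rw0, w1Rw1
Branch closes: b and not b both at w1.
Every branch closes; the branch above is one of them.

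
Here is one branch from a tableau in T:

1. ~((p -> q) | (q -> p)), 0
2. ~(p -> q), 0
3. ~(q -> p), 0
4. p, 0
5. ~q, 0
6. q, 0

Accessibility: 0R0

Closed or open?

Both q and ~q appear at 0.

Closed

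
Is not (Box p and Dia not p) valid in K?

Valid in K

Tableau for the negation Box p and Dia not p:
1. Box p and Dia not p, u
2. Box p, u   [and-rule on 1]
3. Dia not p, u   [and-rule on 1]
4. not p, v   [Dia-rule on 3: fresh world v, uRv]
5. p, v   [Box-rule on 2 via uRv]
Accessibility: uRv
Branch closes: p and not p both at v.
All branches of the negation close; one closing branch shown above.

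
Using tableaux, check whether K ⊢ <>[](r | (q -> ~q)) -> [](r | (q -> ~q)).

Not valid

Tableau for the negation ~(<>[](r | (q -> ~q)) -> [](r | (q -> ~q))):
1. ~(<>[](r | (q -> ~q)) -> [](r | (q -> ~q))), w0
2. <>[](r | (q -> ~q)), w0   [~->-rule on 1]
3. ~[](r | (q -> ~q)), w0   [~->-rule on 1]
4. [](r | (q -> ~q)), w1   [<>-rule on 2: fresh world w1, w0Rw1]
5. ~(r | (q -> ~q)), w2   [~[]-rule on 3: fresh world w2, w0Rw2]
6. ~r, w2   [~|-rule on 5]
7. ~(q -> ~q), w2   [~|-rule on 5]
8. q, w2   [~->-rule on 7]
Accessibility: w0Rw1, w0Rw2
The negation has an open branch (countermodel exists).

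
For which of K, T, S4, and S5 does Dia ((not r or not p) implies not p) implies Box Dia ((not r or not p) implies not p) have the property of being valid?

S4-tableau for the negation not (Dia ((not r or not p) implies not p) implies Box Dia ((not r or not p) implies not p)):
1. not (Dia ((not r or not p) implies not p) implies Box Dia ((not r or not p) implies not p)), u
2. Dia ((not r or not p) implies not p), u
3. not Box Dia ((not r or not p) implies not p), u
4. (not r or not p) implies not p, v
5. not p, v
6. not Dia ((not r or not p) implies not p), w
7. not ((not r or not p) implies not p), w
8. not r or not p, w
9. p, w
10. not r, w
Accessibility: uRu, uRv, uRw, vRv, wRw
Complete open branch: countermodel on an S4-frame, so not valid in S4, nor in K, T (the same frame is also a K-frame and a T-frame).
S5-tableau for the negation not (Dia ((not r or not p) implies not p) implies Box Dia ((not r or not p) implies not p)):
1. not (Dia ((not r or not p) implies not p) implies Box Dia ((not r or not p) implies not p)), u
2. Dia ((not r or not p) implies not p), u
3. not Box Dia ((not r or not p) implies not p), u
4. (not r or not p) implies not p, v
5. not (not r or not p), v
6. r, v
7. p, v
8. not Dia ((not r or not p) implies not p), w
9. not ((not r or not p) implies not p), u
10. not r or not p, u
11. p, u
12. not ((not r or not p) implies not p), v
13. not r or not p, v
14. not ((not r or not p) implies not p), w
15. not r or not p, w
16. p, w
17. not r, u
18. not p, v
Accessibility: uRu, uRv, uRw, vRu, vRv, vRw, wRu, wRv, wRw
Branch closes: p and not p both at v.
Every branch closes (one shown): valid in S5.

S5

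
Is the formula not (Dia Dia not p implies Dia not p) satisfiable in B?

Satisfiable

1. not (Dia Dia not p implies Dia not p), u
2. Dia Dia not p, u
3. not Dia not p, u
4. p, u
5. Dia not p, v
6. p, v
7. not p, w
Accessibility: uRu, uRv, vRu, vRv, vRw, wRv, wRw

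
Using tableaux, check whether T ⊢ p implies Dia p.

Valid

Tableau for the negation not (p implies Dia p):
1. not (p implies Dia p), u
2. p, u
3. not Dia p, u
4. not p, u
Accessibility: uRu
Branch closes: p and not p both at u.
Every branch of the negation's tableau closes; the branch above is one of them.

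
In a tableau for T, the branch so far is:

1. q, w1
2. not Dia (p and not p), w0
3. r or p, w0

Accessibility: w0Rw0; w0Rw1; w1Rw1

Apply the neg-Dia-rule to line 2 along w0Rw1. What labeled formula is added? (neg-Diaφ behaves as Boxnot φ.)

neg-Diaφ behaves as Boxnot φ: propagate the negated body to each accessible world.

not (p and not p), w1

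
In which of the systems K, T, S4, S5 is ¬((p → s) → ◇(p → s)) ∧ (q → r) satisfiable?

K-tableau for the formula:
1. ¬((p → s) → ◇(p → s)) ∧ (q → r), 0
2. ¬((p → s) → ◇(p → s)), 0
3. q → r, 0
4. p → s, 0
5. ¬◇(p → s), 0
6. r, 0
7. s, 0
Complete open branch: satisfiable in K.
T-tableau for the formula:
1. ¬((p → s) → ◇(p → s)) ∧ (q → r), 0
2. ¬((p → s) → ◇(p → s)), 0
3. q → r, 0
4. p → s, 0
5. ¬◇(p → s), 0
6. ¬(p → s), 0
7. p, 0
8. ¬s, 0
9. r, 0
10. s, 0
Accessibility: 0R0
Branch closes: s and ¬s both at 0.
Every branch closes (one shown): unsatisfiable in T, hence also in S4, S5 (every S4/S5-frame is a T-frame).

K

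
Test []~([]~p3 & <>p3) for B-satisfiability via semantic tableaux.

Yes, satisfiable

1. []~([]~p3 & <>p3), w0
2. ~([]~p3 & <>p3), w0   [[]-rule on 1 via w0Rw0]
3. ~<>p3, w0   [~&-rule on 2 (branches; this branch)]
4. ~p3, w0   [~<>-rule on 3 via w0Rw0]
Accessibility: w0Rw0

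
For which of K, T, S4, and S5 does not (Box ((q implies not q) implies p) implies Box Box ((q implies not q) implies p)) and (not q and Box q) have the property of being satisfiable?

T-tableau for the formula:
1. not (Box ((q implies not q) implies p) implies Box Box ((q implies not q) implies p)) and (not q and Box q), w0
2. not (Box ((q implies not q) implies p) implies Box Box ((q implies not q) implies p)), w0
3. not q and Box q, w0
4. Box ((q implies not q) implies p), w0
5. not Box Box ((q implies not q) implies p), w0
6. not q, w0
7. Box q, w0
8. (q implies not q) implies p, w0
9. q, w0
Accessibility: w0Rw0
Branch closes: q and not q both at w0.
Every branch closes (one shown): unsatisfiable in T, hence also in S4, S5 (every S4/S5-frame is a T-frame).
K-tableau for the formula:
1. not (Box ((q implies not q) implies p) implies Box Box ((q implies not q) implies p)) and (not q and Box q), w0
2. not (Box ((q implies not q) implies p) implies Box Box ((q implies not q) implies p)), w0
3. not q and Box q, w0
4. Box ((q implies not q) implies p), w0
5. not Box Box ((q implies not q) implies p), w0
6. not q, w0
7. Box q, w0
8. not Box ((q implies not q) implies p), w1
9. (q implies not q) implies p, w1
10. q, w1
11. p, w1
12. not ((q implies not q) implies p), w2
13. q implies not q, w2
14. not p, w2
15. not q, w2
Accessibility: w0Rw1, w1Rw2
Complete open branch: satisfiable in K.

K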